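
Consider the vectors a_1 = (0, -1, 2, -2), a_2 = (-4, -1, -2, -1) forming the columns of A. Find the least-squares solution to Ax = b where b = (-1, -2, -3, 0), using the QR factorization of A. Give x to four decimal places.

a_1 = (0, -1, 2, -2); ‖a_1‖ = 3.0000, so q_1 = (0.0000, -0.3333, 0.6667, -0.6667).
q_1·a_2 = 0.0000·(-4) + (-0.3333)·(-1) + 0.6667·(-2) + (-0.6667)·(-1) = -0.3333.
u_2 = a_2 + 0.3333·q_1 = (-4.0000, -1.1111, -1.7778, -1.2222).
‖u_2‖ = 4.6786, so q_2 = (-0.8550, -0.2375, -0.3800, -0.2612).
Qᵀb = (-1.3333, 2.4699).
Back-substitute: x_2 = 2.4699/4.6786 = 0.5279.
x_1 = (-1.3333 + 0.3333·0.5279)/3.0000 = -0.3858.

x = (-0.3858, 0.5279)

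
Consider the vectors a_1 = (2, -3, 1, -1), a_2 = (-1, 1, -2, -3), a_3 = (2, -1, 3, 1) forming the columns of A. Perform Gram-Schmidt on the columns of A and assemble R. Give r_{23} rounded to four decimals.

a_1 = (2, -3, 1, -1); ‖a_1‖ = 3.8730, so e_1 = (0.5164, -0.7746, 0.2582, -0.2582).
e_1·a_2 = 0.5164·(-1) + (-0.7746)·1 + 0.2582·(-2) + (-0.2582)·(-3) = -1.0328.
u_2 = a_2 + 1.0328·e_1 = (-0.4667, 0.2000, -1.7333, -3.2667).
‖u_2‖ = 3.7327, so e_2 = (-0.1250, 0.0536, -0.4644, -0.8751).
r_{23} = e_2·a_3 = -2.5718.

r_{23} = -2.5718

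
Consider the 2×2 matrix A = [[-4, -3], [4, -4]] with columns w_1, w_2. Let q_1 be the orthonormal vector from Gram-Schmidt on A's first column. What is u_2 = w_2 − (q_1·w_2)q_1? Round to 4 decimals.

w_1 = (-4, 4); ‖w_1‖ = 5.6569, so q_1 = (-0.7071, 0.7071).
q_1·w_2 = (-0.7071)·(-3) + 0.7071·(-4) = -0.7071.
u_2 = w_2 + 0.7071·q_1 = (-3.5000, -3.5000).

u_2 = (-3.5000, -3.5000)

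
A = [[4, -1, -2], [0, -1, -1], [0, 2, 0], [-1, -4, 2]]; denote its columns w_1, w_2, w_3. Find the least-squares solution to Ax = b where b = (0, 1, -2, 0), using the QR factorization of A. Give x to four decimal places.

w_1 = (4, 0, 0, -1); ‖w_1‖ = 4.1231, so q_1 = (0.9701, 0.0000, 0.0000, -0.2425).
q_1·w_2 = 0.9701·(-1) + 0.0000·(-1) + 0.0000·2 + (-0.2425)·(-4) = 0.0000.
u_2 = w_2 + 0.0000·q_1 = (-1.0000, -1.0000, 2.0000, -4.0000).
‖u_2‖ = 4.6904, so q_2 = (-0.2132, -0.2132, 0.4264, -0.8528).
q_1·w_3 = 0.9701·(-2) + 0.0000·(-1) + 0.0000·0 + (-0.2425)·2 = -2.4254; q_2·w_3 = (-0.2132)·(-2) + (-0.2132)·(-1) + 0.4264·0 + (-0.8528)·2 = -1.0660.
u_3 = w_3 + 2.4254·q_1 + 1.0660·q_2 = (0.1257, -1.2273, 0.4545, 0.5027).
‖u_3‖ = 1.4076, so q_3 = (0.0893, -0.8719, 0.3229, 0.3571).
Qᵀb = (0.0000, -1.0660, -1.5178).
Back-substitute: x_3 = -1.5178/1.4076 = -1.0783.
x_2 = (-1.0660 + 1.0660·(-1.0783))/4.6904 = -0.4723.
x_1 = (0.0000 + 0.0000·(-0.4723) + 2.4254·(-1.0783))/4.1231 = -0.6343.

x = (-0.6343, -0.4723, -1.0783)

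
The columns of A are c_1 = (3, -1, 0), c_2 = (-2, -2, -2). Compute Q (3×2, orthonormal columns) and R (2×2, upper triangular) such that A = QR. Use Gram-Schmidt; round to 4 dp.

c_1 = (3, -1, 0); ‖c_1‖ = 3.1623, so q_1 = (0.9487, -0.3162, 0.0000).
q_1·c_2 = 0.9487·(-2) + (-0.3162)·(-2) + 0.0000·(-2) = -1.2649.
u_2 = c_2 + 1.2649·q_1 = (-0.8000, -2.4000, -2.0000).
‖u_2‖ = 3.2249, so q_2 = (-0.2481, -0.7442, -0.6202).

Q = [[0.9487, -0.2481], [-0.3162, -0.7442], [0.0000, -0.6202]], R = [[3.1623, -1.2649], [0.0000, 3.2249]]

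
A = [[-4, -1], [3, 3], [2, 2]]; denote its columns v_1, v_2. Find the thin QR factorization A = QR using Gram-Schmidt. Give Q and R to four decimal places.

v_1 = (-4, 3, 2); ‖v_1‖ = 5.3852, so q_1 = (-0.7428, 0.5571, 0.3714).
q_1·v_2 = (-0.7428)·(-1) + 0.5571·3 + 0.3714·2 = 3.1568.
u_2 = v_2 − 3.1568·q_1 = (1.3448, 1.2414, 0.8276).
‖u_2‖ = 2.0086, so q_2 = (0.6695, 0.6180, 0.4120).

Q = [[-0.7428, 0.6695], [0.5571, 0.6180], [0.3714, 0.4120]], R = [[5.3852, 3.1568], [0.0000, 2.0086]]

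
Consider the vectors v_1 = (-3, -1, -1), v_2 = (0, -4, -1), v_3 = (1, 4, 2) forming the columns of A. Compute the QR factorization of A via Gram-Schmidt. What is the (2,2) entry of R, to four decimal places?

r_{22} = 3.8376

v_1 = (-3, -1, -1); ‖v_1‖ = 3.3166, so e_1 = (-0.9045, -0.3015, -0.3015).
e_1·v_2 = (-0.9045)·0 + (-0.3015)·(-4) + (-0.3015)·(-1) = 1.5076.
u_2 = v_2 − 1.5076·e_1 = (1.3636, -3.5455, -0.5455).
r_{22} = ‖u_2‖ = 3.8376.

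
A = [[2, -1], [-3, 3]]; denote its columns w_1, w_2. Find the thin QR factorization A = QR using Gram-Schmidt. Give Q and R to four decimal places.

w_1 = (2, -3); ‖w_1‖ = 3.6056, so e_1 = (0.5547, -0.8321).
e_1·w_2 = 0.5547·(-1) + (-0.8321)·3 = -3.0509.
u_2 = w_2 + 3.0509·e_1 = (0.6923, 0.4615).
‖u_2‖ = 0.8321, so e_2 = (0.8321, 0.5547).

Q = [[0.5547, 0.8321], [-0.8321, 0.5547]], R = [[3.6056, -3.0509], [0.0000, 0.8321]]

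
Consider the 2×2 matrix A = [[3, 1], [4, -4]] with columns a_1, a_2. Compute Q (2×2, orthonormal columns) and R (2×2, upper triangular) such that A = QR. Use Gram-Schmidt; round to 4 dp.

Q = [[0.6000, 0.8000], [0.8000, -0.6000]], R = [[5.0000, -2.6000], [0.0000, 3.2000]]

a_1 = (3, 4); ‖a_1‖ = 5.0000, so q_1 = (0.6000, 0.8000).
q_1·a_2 = 0.6000·1 + 0.8000·(-4) = -2.6000.
u_2 = a_2 + 2.6000·q_1 = (2.5600, -1.9200).
‖u_2‖ = 3.2000, so q_2 = (0.8000, -0.6000).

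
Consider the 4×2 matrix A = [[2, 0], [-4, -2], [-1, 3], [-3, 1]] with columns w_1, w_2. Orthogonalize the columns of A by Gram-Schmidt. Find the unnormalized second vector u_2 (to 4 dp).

q_1 = w_1/‖w_1‖ = (2, -4, -1, -3)/5.4772 = (0.3651, -0.7303, -0.1826, -0.5477).
r_{12} = q_1·w_2 = 0.3651.
u_2 = w_2 − 0.3651·q_1 = (-0.1333, -1.7333, 3.0667, 1.2000).

u_2 = (-0.1333, -1.7333, 3.0667, 1.2000)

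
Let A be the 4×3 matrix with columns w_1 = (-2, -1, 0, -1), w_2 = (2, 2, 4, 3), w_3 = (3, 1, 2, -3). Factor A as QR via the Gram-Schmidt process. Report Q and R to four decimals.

Q = [[-0.8165, -0.2265, 0.3815], [-0.4082, 0.1132, 0.0683], [0.0000, 0.9058, 0.3985], [-0.4082, 0.3397, -0.8313]], R = [[2.4495, -3.6742, -1.6330], [0.0000, 4.4159, 0.2265], [0.0000, 0.0000, 4.5036]]

q_1 = w_1/‖w_1‖ = (-2, -1, 0, -1)/2.4495 = (-0.8165, -0.4082, 0.0000, -0.4082).
r_{12} = q_1·w_2 = -3.6742.
u_2 = w_2 + 3.6742·q_1 = (-1.0000, 0.5000, 4.0000, 1.5000).
‖u_2‖ = 4.4159, so q_2 = (-0.2265, 0.1132, 0.9058, 0.3397).
r_{13} = q_1·w_3 = -1.6330; r_{23} = q_2·w_3 = 0.2265.
u_3 = w_3 + 1.6330·q_1 − 0.2265·q_2 = (1.7179, 0.3077, 1.7949, -3.7436).
‖u_3‖ = 4.5036, so q_3 = (0.3815, 0.0683, 0.3985, -0.8313).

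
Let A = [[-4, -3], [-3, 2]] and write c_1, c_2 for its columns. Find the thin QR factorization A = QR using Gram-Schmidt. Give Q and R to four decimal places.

Q = [[-0.8000, -0.6000], [-0.6000, 0.8000]], R = [[5.0000, 1.2000], [0.0000, 3.4000]]

q_1 = c_1/‖c_1‖ = (-4, -3)/5.0000 = (-0.8000, -0.6000).
r_{12} = q_1·c_2 = 1.2000.
u_2 = c_2 − 1.2000·q_1 = (-2.0400, 2.7200).
‖u_2‖ = 3.4000, so q_2 = (-0.6000, 0.8000).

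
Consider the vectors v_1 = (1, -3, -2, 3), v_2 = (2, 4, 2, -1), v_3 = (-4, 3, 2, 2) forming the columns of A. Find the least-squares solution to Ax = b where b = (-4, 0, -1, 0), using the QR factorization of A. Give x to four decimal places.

x = (-0.5245, -0.8537, 0.4046)

v_1 = (1, -3, -2, 3); ‖v_1‖ = 4.7958, so e_1 = (0.2085, -0.6255, -0.4170, 0.6255).
e_1·v_2 = 0.2085·2 + (-0.6255)·4 + (-0.4170)·2 + 0.6255·(-1) = -3.5447.
u_2 = v_2 + 3.5447·e_1 = (2.7391, 1.7826, 0.5217, 1.2174).
‖u_2‖ = 3.5263, so e_2 = (0.7768, 0.5055, 0.1480, 0.3452).
e_1·v_3 = 0.2085·(-4) + (-0.6255)·3 + (-0.4170)·2 + 0.6255·2 = -2.2937; e_2·v_3 = 0.7768·(-4) + 0.5055·3 + 0.1480·2 + 0.3452·2 = -0.6042.
u_3 = v_3 + 2.2937·e_1 + 0.6042·e_2 = (-3.0524, 1.8706, 1.1329, 3.6434).
‖u_3‖ = 5.2320, so e_3 = (-0.5834, 0.3575, 0.2165, 0.6964).
Qᵀb = (-0.4170, -3.2550, 2.1171).
Back-substitute: x_3 = 2.1171/5.2320 = 0.4046.
x_2 = (-3.2550 + 0.6042·0.4046)/3.5263 = -0.8537.
x_1 = (-0.4170 + 3.5447·(-0.8537) + 2.2937·0.4046)/4.7958 = -0.5245.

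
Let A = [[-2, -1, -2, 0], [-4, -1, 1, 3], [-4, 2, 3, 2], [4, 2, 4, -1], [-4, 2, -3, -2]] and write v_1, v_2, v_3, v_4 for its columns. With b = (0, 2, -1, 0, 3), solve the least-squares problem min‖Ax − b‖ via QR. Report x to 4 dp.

v_1 = (-2, -4, -4, 4, -4); ‖v_1‖ = 8.2462, so q_1 = (-0.2425, -0.4851, -0.4851, 0.4851, -0.4851).
q_1·v_2 = (-0.2425)·(-1) + (-0.4851)·(-1) + (-0.4851)·2 + 0.4851·2 + (-0.4851)·2 = -0.2425.
u_2 = v_2 + 0.2425·q_1 = (-1.0588, -1.1176, 1.8824, 2.1176, 1.8824).
‖u_2‖ = 3.7338, so q_2 = (-0.2836, -0.2993, 0.5041, 0.5672, 0.5041).
q_1·v_3 = (-0.2425)·(-2) + (-0.4851)·1 + (-0.4851)·3 + 0.4851·4 + (-0.4851)·(-3) = 1.9403; q_2·v_3 = (-0.2836)·(-2) + (-0.2993)·1 + 0.5041·3 + 0.5672·4 + 0.5041·(-3) = 2.5365.
u_3 = v_3 − 1.9403·q_1 − 2.5365·q_2 = (-0.8101, 2.7004, 2.6624, 1.6203, -3.3376).
‖u_3‖ = 5.3667, so q_3 = (-0.1510, 0.5032, 0.4961, 0.3019, -0.6219).
q_1·v_4 = (-0.2425)·0 + (-0.4851)·3 + (-0.4851)·2 + 0.4851·(-1) + (-0.4851)·(-2) = -1.9403; q_2·v_4 = (-0.2836)·0 + (-0.2993)·3 + 0.5041·2 + 0.5672·(-1) + 0.5041·(-2) = -1.4652; q_3·v_4 = (-0.1510)·0 + 0.5032·3 + 0.4961·2 + 0.3019·(-1) + (-0.6219)·(-2) = 3.4436.
u_4 = v_4 + 1.9403·q_1 + 1.4652·q_2 − 3.4436·q_3 = (-0.3662, -0.1125, 0.0891, -0.2675, -0.0609).
‖u_4‖ = 0.4796, so q_4 = (-0.7637, -0.2346, 0.1857, -0.5578, -0.1271).
Qᵀb = (-1.9403, 0.4096, -1.3554, -1.0362).
Back-substitute: x_4 = -1.0362/0.4796 = -2.1605.
x_3 = (-1.3554 − 3.4436·(-2.1605))/5.3667 = 1.1338.
x_2 = (0.4096 − 2.5365·1.1338 + 1.4652·(-2.1605))/3.7338 = -1.5083.
x_1 = (-1.9403 + 0.2425·(-1.5083) − 1.9403·1.1338 + 1.9403·(-2.1605))/8.2462 = -1.0548.

x = (-1.0548, -1.5083, 1.1338, -2.1605)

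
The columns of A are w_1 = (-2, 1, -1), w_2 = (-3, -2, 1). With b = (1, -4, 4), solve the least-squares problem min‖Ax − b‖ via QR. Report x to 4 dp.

w_1 = (-2, 1, -1); ‖w_1‖ = 2.4495, so e_1 = (-0.8165, 0.4082, -0.4082).
e_1·w_2 = (-0.8165)·(-3) + 0.4082·(-2) + (-0.4082)·1 = 1.2247.
u_2 = w_2 − 1.2247·e_1 = (-2.0000, -2.5000, 1.5000).
‖u_2‖ = 3.5355, so e_2 = (-0.5657, -0.7071, 0.4243).
Qᵀb = (-4.0825, 3.9598).
Back-substitute: x_2 = 3.9598/3.5355 = 1.1200.
x_1 = (-4.0825 − 1.2247·1.1200)/2.4495 = -2.2267.

x = (-2.2267, 1.1200)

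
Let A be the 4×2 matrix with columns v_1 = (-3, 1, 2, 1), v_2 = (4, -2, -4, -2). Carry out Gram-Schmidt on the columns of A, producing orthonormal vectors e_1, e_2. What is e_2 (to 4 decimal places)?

e_2 = (-0.6325, -0.3162, -0.6325, -0.3162)

v_1 = (-3, 1, 2, 1); ‖v_1‖ = 3.8730, so e_1 = (-0.7746, 0.2582, 0.5164, 0.2582).
e_1·v_2 = (-0.7746)·4 + 0.2582·(-2) + 0.5164·(-4) + 0.2582·(-2) = -6.1968.
u_2 = v_2 + 6.1968·e_1 = (-0.8000, -0.4000, -0.8000, -0.4000).
‖u_2‖ = 1.2649, so e_2 = (-0.6325, -0.3162, -0.6325, -0.3162).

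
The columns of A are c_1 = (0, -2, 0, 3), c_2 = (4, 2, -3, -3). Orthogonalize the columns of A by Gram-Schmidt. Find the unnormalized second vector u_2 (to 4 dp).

c_1 = (0, -2, 0, 3); ‖c_1‖ = 3.6056, so q_1 = (0.0000, -0.5547, 0.0000, 0.8321).
q_1·c_2 = 0.0000·4 + (-0.5547)·2 + 0.0000·(-3) + 0.8321·(-3) = -3.6056.
u_2 = c_2 + 3.6056·q_1 = (4.0000, 0.0000, -3.0000, 0.0000).

u_2 = (4.0000, 0.0000, -3.0000, 0.0000)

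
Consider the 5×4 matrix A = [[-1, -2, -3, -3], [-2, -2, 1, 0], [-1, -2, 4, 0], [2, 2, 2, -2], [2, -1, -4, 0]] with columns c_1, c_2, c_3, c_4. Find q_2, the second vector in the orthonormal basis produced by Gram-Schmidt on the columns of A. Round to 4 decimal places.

c_1 = (-1, -2, -1, 2, 2); ‖c_1‖ = 3.7417, so q_1 = (-0.2673, -0.5345, -0.2673, 0.5345, 0.5345).
q_1·c_2 = (-0.2673)·(-2) + (-0.5345)·(-2) + (-0.2673)·(-2) + 0.5345·2 + 0.5345·(-1) = 2.6726.
u_2 = c_2 − 2.6726·q_1 = (-1.2857, -0.5714, -1.2857, 0.5714, -2.4286).
‖u_2‖ = 3.1396, so q_2 = (-0.4095, -0.1820, -0.4095, 0.1820, -0.7735).

q_2 = (-0.4095, -0.1820, -0.4095, 0.1820, -0.7735)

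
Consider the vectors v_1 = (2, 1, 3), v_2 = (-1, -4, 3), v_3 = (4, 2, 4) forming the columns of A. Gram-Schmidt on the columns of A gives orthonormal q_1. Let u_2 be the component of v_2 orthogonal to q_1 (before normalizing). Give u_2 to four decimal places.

u_2 = (-1.4286, -4.2143, 2.3571)

q_1 = v_1/‖v_1‖ = (2, 1, 3)/3.7417 = (0.5345, 0.2673, 0.8018).
r_{12} = q_1·v_2 = 0.8018.
u_2 = v_2 − 0.8018·q_1 = (-1.4286, -4.2143, 2.3571).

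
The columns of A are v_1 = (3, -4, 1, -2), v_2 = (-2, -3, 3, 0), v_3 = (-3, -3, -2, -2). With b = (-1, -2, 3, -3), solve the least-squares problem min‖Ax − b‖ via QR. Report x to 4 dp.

v_1 = (3, -4, 1, -2); ‖v_1‖ = 5.4772, so e_1 = (0.5477, -0.7303, 0.1826, -0.3651).
e_1·v_2 = 0.5477·(-2) + (-0.7303)·(-3) + 0.1826·3 + (-0.3651)·0 = 1.6432.
u_2 = v_2 − 1.6432·e_1 = (-2.9000, -1.8000, 2.7000, 0.6000).
‖u_2‖ = 4.3932, so e_2 = (-0.6601, -0.4097, 0.6146, 0.1366).
e_1·v_3 = 0.5477·(-3) + (-0.7303)·(-3) + 0.1826·(-2) + (-0.3651)·(-2) = 0.9129; e_2·v_3 = (-0.6601)·(-3) + (-0.4097)·(-3) + 0.6146·(-2) + 0.1366·(-2) = 1.7072.
u_3 = v_3 − 0.9129·e_1 − 1.7072·e_2 = (-2.3731, -1.6339, -3.2159, -1.8998).
‖u_3‖ = 4.7172, so e_3 = (-0.5031, -0.3464, -0.6817, -0.4027).
Qᵀb = (2.5560, 2.9136, 0.3588).
Back-substitute: x_3 = 0.3588/4.7172 = 0.0761.
x_2 = (2.9136 − 1.7072·0.0761)/4.3932 = 0.6337.
x_1 = (2.5560 − 1.6432·0.6337 − 0.9129·0.0761)/5.4772 = 0.2639.

x = (0.2639, 0.6337, 0.0761)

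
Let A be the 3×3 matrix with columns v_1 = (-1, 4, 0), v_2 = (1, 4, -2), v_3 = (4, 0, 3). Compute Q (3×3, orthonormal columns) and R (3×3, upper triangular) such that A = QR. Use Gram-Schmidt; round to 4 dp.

q_1 = v_1/‖v_1‖ = (-1, 4, 0)/4.1231 = (-0.2425, 0.9701, 0.0000).
r_{12} = q_1·v_2 = 3.6380.
u_2 = v_2 − 3.6380·q_1 = (1.8824, 0.4706, -2.0000).
‖u_2‖ = 2.7865, so q_2 = (0.6755, 0.1689, -0.7177).
r_{13} = q_1·v_3 = -0.9701; r_{23} = q_2·v_3 = 0.5489.
u_3 = v_3 + 0.9701·q_1 − 0.5489·q_2 = (3.3939, 0.8485, 3.3939).
‖u_3‖ = 4.8742, so q_3 = (0.6963, 0.1741, 0.6963).

Q = [[-0.2425, 0.6755, 0.6963], [0.9701, 0.1689, 0.1741], [0.0000, -0.7177, 0.6963]], R = [[4.1231, 3.6380, -0.9701], [0.0000, 2.7865, 0.5489], [0.0000, 0.0000, 4.8742]]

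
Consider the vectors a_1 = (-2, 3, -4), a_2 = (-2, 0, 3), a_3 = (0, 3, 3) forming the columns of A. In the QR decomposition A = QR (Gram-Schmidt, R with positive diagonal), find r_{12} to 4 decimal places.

r_{12} = -1.4856

a_1 = (-2, 3, -4); ‖a_1‖ = 5.3852, so e_1 = (-0.3714, 0.5571, -0.7428).
r_{12} = e_1·a_2 = -1.4856.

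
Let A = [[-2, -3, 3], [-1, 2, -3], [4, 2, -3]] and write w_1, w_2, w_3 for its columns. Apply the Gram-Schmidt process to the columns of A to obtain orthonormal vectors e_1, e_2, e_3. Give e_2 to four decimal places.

e_2 = (-0.5831, 0.8074, -0.0897)

e_1 = w_1/‖w_1‖ = (-2, -1, 4)/4.5826 = (-0.4364, -0.2182, 0.8729).
r_{12} = e_1·w_2 = 2.6186.
u_2 = w_2 − 2.6186·e_1 = (-1.8571, 2.5714, -0.2857).
‖u_2‖ = 3.1848, so e_2 = (-0.5831, 0.8074, -0.0897).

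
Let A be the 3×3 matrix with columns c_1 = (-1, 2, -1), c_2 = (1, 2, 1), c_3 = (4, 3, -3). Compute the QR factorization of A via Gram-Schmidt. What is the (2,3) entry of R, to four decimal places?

c_1 = (-1, 2, -1); ‖c_1‖ = 2.4495, so e_1 = (-0.4082, 0.8165, -0.4082).
e_1·c_2 = (-0.4082)·1 + 0.8165·2 + (-0.4082)·1 = 0.8165.
u_2 = c_2 − 0.8165·e_1 = (1.3333, 1.3333, 1.3333).
‖u_2‖ = 2.3094, so e_2 = (0.5774, 0.5774, 0.5774).
r_{23} = e_2·c_3 = 2.3094.

r_{23} = 2.3094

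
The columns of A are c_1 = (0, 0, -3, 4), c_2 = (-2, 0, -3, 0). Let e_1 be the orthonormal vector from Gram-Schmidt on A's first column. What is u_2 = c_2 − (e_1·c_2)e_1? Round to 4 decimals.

c_1 = (0, 0, -3, 4); ‖c_1‖ = 5.0000, so e_1 = (0.0000, 0.0000, -0.6000, 0.8000).
e_1·c_2 = 0.0000·(-2) + 0.0000·0 + (-0.6000)·(-3) + 0.8000·0 = 1.8000.
u_2 = c_2 − 1.8000·e_1 = (-2.0000, 0.0000, -1.9200, -1.4400).

u_2 = (-2.0000, 0.0000, -1.9200, -1.4400)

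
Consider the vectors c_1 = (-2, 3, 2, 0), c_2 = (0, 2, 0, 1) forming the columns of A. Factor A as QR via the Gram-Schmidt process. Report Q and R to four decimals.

Q = [[-0.4851, 0.4158], [0.7276, 0.5544], [0.4851, -0.4158], [0.0000, 0.5890]], R = [[4.1231, 1.4552], [0.0000, 1.6977]]

c_1 = (-2, 3, 2, 0); ‖c_1‖ = 4.1231, so q_1 = (-0.4851, 0.7276, 0.4851, 0.0000).
q_1·c_2 = (-0.4851)·0 + 0.7276·2 + 0.4851·0 + 0.0000·1 = 1.4552.
u_2 = c_2 − 1.4552·q_1 = (0.7059, 0.9412, -0.7059, 1.0000).
‖u_2‖ = 1.6977, so q_2 = (0.4158, 0.5544, -0.4158, 0.5890).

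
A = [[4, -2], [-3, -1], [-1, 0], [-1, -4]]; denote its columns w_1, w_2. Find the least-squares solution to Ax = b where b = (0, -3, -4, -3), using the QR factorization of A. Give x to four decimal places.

x = (0.6201, 0.7438)

e_1 = w_1/‖w_1‖ = (4, -3, -1, -1)/5.1962 = (0.7698, -0.5774, -0.1925, -0.1925).
r_{12} = e_1·w_2 = -0.1925.
u_2 = w_2 + 0.1925·e_1 = (-1.8519, -1.1111, -0.0370, -4.0370).
‖u_2‖ = 4.5785, so e_2 = (-0.4045, -0.2427, -0.0081, -0.8817).
Qᵀb = (3.0792, 3.4056).
Back-substitute: x_2 = 3.4056/4.5785 = 0.7438.
x_1 = (3.0792 + 0.1925·0.7438)/5.1962 = 0.6201.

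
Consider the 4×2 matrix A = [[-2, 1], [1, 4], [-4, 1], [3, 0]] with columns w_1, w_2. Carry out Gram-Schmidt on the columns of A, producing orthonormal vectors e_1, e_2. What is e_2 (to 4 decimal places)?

e_2 = (0.2050, 0.9621, 0.1735, 0.0473)

e_1 = w_1/‖w_1‖ = (-2, 1, -4, 3)/5.4772 = (-0.3651, 0.1826, -0.7303, 0.5477).
r_{12} = e_1·w_2 = -0.3651.
u_2 = w_2 + 0.3651·e_1 = (0.8667, 4.0667, 0.7333, 0.2000).
‖u_2‖ = 4.2269, so e_2 = (0.2050, 0.9621, 0.1735, 0.0473).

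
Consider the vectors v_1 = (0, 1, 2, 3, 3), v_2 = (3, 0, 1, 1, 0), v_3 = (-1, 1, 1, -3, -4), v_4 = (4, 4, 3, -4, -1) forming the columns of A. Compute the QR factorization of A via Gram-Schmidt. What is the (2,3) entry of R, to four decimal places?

v_1 = (0, 1, 2, 3, 3); ‖v_1‖ = 4.7958, so q_1 = (0.0000, 0.2085, 0.4170, 0.6255, 0.6255).
q_1·v_2 = 0.0000·3 + 0.2085·0 + 0.4170·1 + 0.6255·1 + 0.6255·0 = 1.0426.
u_2 = v_2 − 1.0426·q_1 = (3.0000, -0.2174, 0.5652, 0.3478, -0.6522).
‖u_2‖ = 3.1485, so q_2 = (0.9528, -0.0690, 0.1795, 0.1105, -0.2071).
r_{23} = q_2·v_3 = -0.3452.

r_{23} = -0.3452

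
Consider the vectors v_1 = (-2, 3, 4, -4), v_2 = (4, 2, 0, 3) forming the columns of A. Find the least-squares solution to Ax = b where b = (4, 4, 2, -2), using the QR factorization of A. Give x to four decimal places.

x = (0.7502, 0.9829)

v_1 = (-2, 3, 4, -4); ‖v_1‖ = 6.7082, so q_1 = (-0.2981, 0.4472, 0.5963, -0.5963).
q_1·v_2 = (-0.2981)·4 + 0.4472·2 + 0.5963·0 + (-0.5963)·3 = -2.0870.
u_2 = v_2 + 2.0870·q_1 = (3.3778, 2.9333, 1.2444, 1.7556).
‖u_2‖ = 4.9643, so q_2 = (0.6804, 0.5909, 0.2507, 0.3536).
Qᵀb = (2.9814, 4.8793).
Back-substitute: x_2 = 4.8793/4.9643 = 0.9829.
x_1 = (2.9814 + 2.0870·0.9829)/6.7082 = 0.7502.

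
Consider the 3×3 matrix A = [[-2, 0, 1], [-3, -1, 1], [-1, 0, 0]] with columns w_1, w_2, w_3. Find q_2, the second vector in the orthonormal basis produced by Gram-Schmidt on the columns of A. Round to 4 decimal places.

w_1 = (-2, -3, -1); ‖w_1‖ = 3.7417, so q_1 = (-0.5345, -0.8018, -0.2673).
q_1·w_2 = (-0.5345)·0 + (-0.8018)·(-1) + (-0.2673)·0 = 0.8018.
u_2 = w_2 − 0.8018·q_1 = (0.4286, -0.3571, 0.2143).
‖u_2‖ = 0.5976, so q_2 = (0.7171, -0.5976, 0.3586).

q_2 = (0.7171, -0.5976, 0.3586)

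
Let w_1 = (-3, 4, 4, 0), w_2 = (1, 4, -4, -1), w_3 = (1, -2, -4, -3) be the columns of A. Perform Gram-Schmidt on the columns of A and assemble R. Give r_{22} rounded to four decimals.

r_{22} = 5.8121

q_1 = w_1/‖w_1‖ = (-3, 4, 4, 0)/6.4031 = (-0.4685, 0.6247, 0.6247, 0.0000).
r_{12} = q_1·w_2 = -0.4685.
u_2 = w_2 + 0.4685·q_1 = (0.7805, 4.2927, -3.7073, -1.0000).
r_{22} = ‖u_2‖ = 5.8121.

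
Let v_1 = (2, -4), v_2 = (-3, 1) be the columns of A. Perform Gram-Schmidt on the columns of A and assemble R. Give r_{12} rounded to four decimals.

r_{12} = -2.2361

e_1 = v_1/‖v_1‖ = (2, -4)/4.4721 = (0.4472, -0.8944).
r_{12} = e_1·v_2 = -2.2361.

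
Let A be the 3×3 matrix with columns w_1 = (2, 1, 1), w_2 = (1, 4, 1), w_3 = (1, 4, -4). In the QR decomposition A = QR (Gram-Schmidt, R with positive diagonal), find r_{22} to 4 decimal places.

e_1 = w_1/‖w_1‖ = (2, 1, 1)/2.4495 = (0.8165, 0.4082, 0.4082).
r_{12} = e_1·w_2 = 2.8577.
u_2 = w_2 − 2.8577·e_1 = (-1.3333, 2.8333, -0.1667).
r_{22} = ‖u_2‖ = 3.1358.

r_{22} = 3.1358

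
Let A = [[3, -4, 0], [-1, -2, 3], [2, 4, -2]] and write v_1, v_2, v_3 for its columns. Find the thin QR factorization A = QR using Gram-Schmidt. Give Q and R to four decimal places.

Q = [[0.8018, -0.5976, 0.0000], [-0.2673, -0.3586, 0.8944], [0.5345, 0.7171, 0.4472]], R = [[3.7417, -0.5345, -1.8708], [0.0000, 5.9761, -2.5100], [0.0000, 0.0000, 1.7889]]

q_1 = v_1/‖v_1‖ = (3, -1, 2)/3.7417 = (0.8018, -0.2673, 0.5345).
r_{12} = q_1·v_2 = -0.5345.
u_2 = v_2 + 0.5345·q_1 = (-3.5714, -2.1429, 4.2857).
‖u_2‖ = 5.9761, so q_2 = (-0.5976, -0.3586, 0.7171).
r_{13} = q_1·v_3 = -1.8708; r_{23} = q_2·v_3 = -2.5100.
u_3 = v_3 + 1.8708·q_1 + 2.5100·q_2 = (0.0000, 1.6000, 0.8000).
‖u_3‖ = 1.7889, so q_3 = (0.0000, 0.8944, 0.4472).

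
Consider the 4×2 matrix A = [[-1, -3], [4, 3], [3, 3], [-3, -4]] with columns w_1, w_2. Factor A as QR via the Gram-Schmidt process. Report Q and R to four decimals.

Q = [[-0.1690, -0.8068], [0.6761, -0.4560], [0.5071, -0.0351], [-0.5071, -0.3741]], R = [[5.9161, 6.0851], [0.0000, 2.4437]]

q_1 = w_1/‖w_1‖ = (-1, 4, 3, -3)/5.9161 = (-0.1690, 0.6761, 0.5071, -0.5071).
r_{12} = q_1·w_2 = 6.0851.
u_2 = w_2 − 6.0851·q_1 = (-1.9714, -1.1143, -0.0857, -0.9143).
‖u_2‖ = 2.4437, so q_2 = (-0.8068, -0.4560, -0.0351, -0.3741).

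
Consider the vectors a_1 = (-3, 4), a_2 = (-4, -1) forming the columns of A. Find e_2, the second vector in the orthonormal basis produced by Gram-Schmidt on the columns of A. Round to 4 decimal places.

e_2 = (-0.8000, -0.6000)

a_1 = (-3, 4); ‖a_1‖ = 5.0000, so e_1 = (-0.6000, 0.8000).
e_1·a_2 = (-0.6000)·(-4) + 0.8000·(-1) = 1.6000.
u_2 = a_2 − 1.6000·e_1 = (-3.0400, -2.2800).
‖u_2‖ = 3.8000, so e_2 = (-0.8000, -0.6000).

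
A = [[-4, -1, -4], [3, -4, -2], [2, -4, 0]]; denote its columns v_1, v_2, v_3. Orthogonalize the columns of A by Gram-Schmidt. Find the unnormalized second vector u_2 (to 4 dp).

u_2 = (-3.2069, -2.3448, -2.8966)

v_1 = (-4, 3, 2); ‖v_1‖ = 5.3852, so e_1 = (-0.7428, 0.5571, 0.3714).
e_1·v_2 = (-0.7428)·(-1) + 0.5571·(-4) + 0.3714·(-4) = -2.9711.
u_2 = v_2 + 2.9711·e_1 = (-3.2069, -2.3448, -2.8966).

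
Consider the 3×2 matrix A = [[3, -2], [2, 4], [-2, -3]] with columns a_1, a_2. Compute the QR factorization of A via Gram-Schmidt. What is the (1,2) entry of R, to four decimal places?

a_1 = (3, 2, -2); ‖a_1‖ = 4.1231, so e_1 = (0.7276, 0.4851, -0.4851).
r_{12} = e_1·a_2 = 1.9403.

r_{12} = 1.9403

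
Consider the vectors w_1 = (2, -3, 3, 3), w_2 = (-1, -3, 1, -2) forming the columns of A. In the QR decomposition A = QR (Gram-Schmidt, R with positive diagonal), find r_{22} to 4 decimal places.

w_1 = (2, -3, 3, 3); ‖w_1‖ = 5.5678, so e_1 = (0.3592, -0.5388, 0.5388, 0.5388).
e_1·w_2 = 0.3592·(-1) + (-0.5388)·(-3) + 0.5388·1 + 0.5388·(-2) = 0.7184.
u_2 = w_2 − 0.7184·e_1 = (-1.2581, -2.6129, 0.6129, -2.3871).
r_{22} = ‖u_2‖ = 3.8058.

r_{22} = 3.8058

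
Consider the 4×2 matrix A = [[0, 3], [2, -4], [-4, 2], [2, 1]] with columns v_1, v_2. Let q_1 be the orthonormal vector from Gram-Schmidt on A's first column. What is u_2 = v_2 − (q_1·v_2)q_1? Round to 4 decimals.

u_2 = (3.0000, -2.8333, -0.3333, 2.1667)

v_1 = (0, 2, -4, 2); ‖v_1‖ = 4.8990, so q_1 = (0.0000, 0.4082, -0.8165, 0.4082).
q_1·v_2 = 0.0000·3 + 0.4082·(-4) + (-0.8165)·2 + 0.4082·1 = -2.8577.
u_2 = v_2 + 2.8577·q_1 = (3.0000, -2.8333, -0.3333, 2.1667).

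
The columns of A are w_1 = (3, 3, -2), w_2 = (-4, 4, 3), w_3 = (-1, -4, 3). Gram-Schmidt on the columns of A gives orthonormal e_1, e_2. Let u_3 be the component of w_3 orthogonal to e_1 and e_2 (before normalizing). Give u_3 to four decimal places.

e_1 = w_1/‖w_1‖ = (3, 3, -2)/4.6904 = (0.6396, 0.6396, -0.4264).
r_{12} = e_1·w_2 = -1.2792.
u_2 = w_2 + 1.2792·e_1 = (-3.1818, 4.8182, 2.4545).
‖u_2‖ = 6.2740, so e_2 = (-0.5071, 0.7680, 0.3912).
r_{13} = e_1·w_3 = -4.4772; r_{23} = e_2·w_3 = -1.3910.
u_3 = w_3 + 4.4772·e_1 + 1.3910·e_2 = (1.1582, -0.0681, 1.6351).

u_3 = (1.1582, -0.0681, 1.6351)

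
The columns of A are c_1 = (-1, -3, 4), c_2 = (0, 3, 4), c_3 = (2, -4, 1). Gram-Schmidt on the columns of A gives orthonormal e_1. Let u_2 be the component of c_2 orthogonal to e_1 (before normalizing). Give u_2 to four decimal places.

c_1 = (-1, -3, 4); ‖c_1‖ = 5.0990, so e_1 = (-0.1961, -0.5883, 0.7845).
e_1·c_2 = (-0.1961)·0 + (-0.5883)·3 + 0.7845·4 = 1.3728.
u_2 = c_2 − 1.3728·e_1 = (0.2692, 3.8077, 2.9231).

u_2 = (0.2692, 3.8077, 2.9231)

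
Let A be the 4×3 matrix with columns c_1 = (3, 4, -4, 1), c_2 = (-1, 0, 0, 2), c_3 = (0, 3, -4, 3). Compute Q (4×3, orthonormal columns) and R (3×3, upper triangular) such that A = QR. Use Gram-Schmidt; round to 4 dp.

Q = [[0.4629, -0.4163, -0.6775], [0.6172, 0.0427, -0.0576], [-0.6172, -0.0427, -0.6504], [0.1543, 0.9072, -0.3387]], R = [[6.4807, -0.1543, 4.7834], [0.0000, 2.2307, 3.0206], [0.0000, 0.0000, 1.4125]]

e_1 = c_1/‖c_1‖ = (3, 4, -4, 1)/6.4807 = (0.4629, 0.6172, -0.6172, 0.1543).
r_{12} = e_1·c_2 = -0.1543.
u_2 = c_2 + 0.1543·e_1 = (-0.9286, 0.0952, -0.0952, 2.0238).
‖u_2‖ = 2.2307, so e_2 = (-0.4163, 0.0427, -0.0427, 0.9072).
r_{13} = e_1·c_3 = 4.7834; r_{23} = e_2·c_3 = 3.0206.
u_3 = c_3 − 4.7834·e_1 − 3.0206·e_2 = (-0.9569, -0.0813, -0.9187, -0.4785).
‖u_3‖ = 1.4125, so e_3 = (-0.6775, -0.0576, -0.6504, -0.3387).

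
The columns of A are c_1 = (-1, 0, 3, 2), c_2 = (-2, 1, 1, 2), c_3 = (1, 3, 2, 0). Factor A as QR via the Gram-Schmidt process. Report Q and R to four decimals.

Q = [[-0.2673, -0.6611, 0.3687], [0.0000, 0.4871, 0.8733], [0.8018, -0.4523, 0.2523], [0.5345, 0.3479, -0.1941]], R = [[3.7417, 2.4054, 1.3363], [0.0000, 2.0529, -0.1044], [0.0000, 0.0000, 3.4933]]

e_1 = c_1/‖c_1‖ = (-1, 0, 3, 2)/3.7417 = (-0.2673, 0.0000, 0.8018, 0.5345).
r_{12} = e_1·c_2 = 2.4054.
u_2 = c_2 − 2.4054·e_1 = (-1.3571, 1.0000, -0.9286, 0.7143).
‖u_2‖ = 2.0529, so e_2 = (-0.6611, 0.4871, -0.4523, 0.3479).
r_{13} = e_1·c_3 = 1.3363; r_{23} = e_2·c_3 = -0.1044.
u_3 = c_3 − 1.3363·e_1 + 0.1044·e_2 = (1.2881, 3.0508, 0.8814, -0.6780).
‖u_3‖ = 3.4933, so e_3 = (0.3687, 0.8733, 0.2523, -0.1941).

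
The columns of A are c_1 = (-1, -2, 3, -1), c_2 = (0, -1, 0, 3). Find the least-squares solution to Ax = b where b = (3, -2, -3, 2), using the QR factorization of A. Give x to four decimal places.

c_1 = (-1, -2, 3, -1); ‖c_1‖ = 3.8730, so e_1 = (-0.2582, -0.5164, 0.7746, -0.2582).
e_1·c_2 = (-0.2582)·0 + (-0.5164)·(-1) + 0.7746·0 + (-0.2582)·3 = -0.2582.
u_2 = c_2 + 0.2582·e_1 = (-0.0667, -1.1333, 0.2000, 2.9333).
‖u_2‖ = 3.1517, so e_2 = (-0.0212, -0.3596, 0.0635, 0.9307).
Qᵀb = (-2.5820, 2.3268).
Back-substitute: x_2 = 2.3268/3.1517 = 0.7383.
x_1 = (-2.5820 + 0.2582·0.7383)/3.8730 = -0.6174.

x = (-0.6174, 0.7383)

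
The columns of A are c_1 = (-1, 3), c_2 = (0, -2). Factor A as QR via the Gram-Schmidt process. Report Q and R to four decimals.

Q = [[-0.3162, -0.9487], [0.9487, -0.3162]], R = [[3.1623, -1.8974], [0.0000, 0.6325]]

e_1 = c_1/‖c_1‖ = (-1, 3)/3.1623 = (-0.3162, 0.9487).
r_{12} = e_1·c_2 = -1.8974.
u_2 = c_2 + 1.8974·e_1 = (-0.6000, -0.2000).
‖u_2‖ = 0.6325, so e_2 = (-0.9487, -0.3162).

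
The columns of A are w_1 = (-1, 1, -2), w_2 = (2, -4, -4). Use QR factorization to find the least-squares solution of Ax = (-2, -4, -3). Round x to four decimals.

x = (0.4528, 0.6415)

w_1 = (-1, 1, -2); ‖w_1‖ = 2.4495, so q_1 = (-0.4082, 0.4082, -0.8165).
q_1·w_2 = (-0.4082)·2 + 0.4082·(-4) + (-0.8165)·(-4) = 0.8165.
u_2 = w_2 − 0.8165·q_1 = (2.3333, -4.3333, -3.3333).
‖u_2‖ = 5.9442, so q_2 = (0.3925, -0.7290, -0.5608).
Qᵀb = (1.6330, 3.8133).
Back-substitute: x_2 = 3.8133/5.9442 = 0.6415.
x_1 = (1.6330 − 0.8165·0.6415)/2.4495 = 0.4528.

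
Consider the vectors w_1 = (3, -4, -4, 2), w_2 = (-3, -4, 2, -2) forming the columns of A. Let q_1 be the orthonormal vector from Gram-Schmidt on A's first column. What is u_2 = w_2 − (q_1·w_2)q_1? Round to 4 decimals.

w_1 = (3, -4, -4, 2); ‖w_1‖ = 6.7082, so q_1 = (0.4472, -0.5963, -0.5963, 0.2981).
q_1·w_2 = 0.4472·(-3) + (-0.5963)·(-4) + (-0.5963)·2 + 0.2981·(-2) = -0.7454.
u_2 = w_2 + 0.7454·q_1 = (-2.6667, -4.4444, 1.5556, -1.7778).

u_2 = (-2.6667, -4.4444, 1.5556, -1.7778)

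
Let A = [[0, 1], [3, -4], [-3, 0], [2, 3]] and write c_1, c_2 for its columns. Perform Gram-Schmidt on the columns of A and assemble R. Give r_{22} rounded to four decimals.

c_1 = (0, 3, -3, 2); ‖c_1‖ = 4.6904, so q_1 = (0.0000, 0.6396, -0.6396, 0.4264).
q_1·c_2 = 0.0000·1 + 0.6396·(-4) + (-0.6396)·0 + 0.4264·3 = -1.2792.
u_2 = c_2 + 1.2792·q_1 = (1.0000, -3.1818, -0.8182, 3.5455).
r_{22} = ‖u_2‖ = 4.9360.

r_{22} = 4.9360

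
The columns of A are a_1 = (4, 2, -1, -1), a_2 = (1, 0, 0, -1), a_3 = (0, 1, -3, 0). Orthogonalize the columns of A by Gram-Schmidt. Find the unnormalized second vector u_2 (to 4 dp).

q_1 = a_1/‖a_1‖ = (4, 2, -1, -1)/4.6904 = (0.8528, 0.4264, -0.2132, -0.2132).
r_{12} = q_1·a_2 = 1.0660.
u_2 = a_2 − 1.0660·q_1 = (0.0909, -0.4545, 0.2273, -0.7727).

u_2 = (0.0909, -0.4545, 0.2273, -0.7727)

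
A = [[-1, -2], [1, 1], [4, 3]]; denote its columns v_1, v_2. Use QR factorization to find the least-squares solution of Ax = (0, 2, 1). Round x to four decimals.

v_1 = (-1, 1, 4); ‖v_1‖ = 4.2426, so q_1 = (-0.2357, 0.2357, 0.9428).
q_1·v_2 = (-0.2357)·(-2) + 0.2357·1 + 0.9428·3 = 3.5355.
u_2 = v_2 − 3.5355·q_1 = (-1.1667, 0.1667, -0.3333).
‖u_2‖ = 1.2247, so q_2 = (-0.9526, 0.1361, -0.2722).
Qᵀb = (1.4142, 0.0000).
Back-substitute: x_2 = 0.0000/1.2247 = 0.0000.
x_1 = (1.4142 − 3.5355·0.0000)/4.2426 = 0.3333.

x = (0.3333, 0.0000)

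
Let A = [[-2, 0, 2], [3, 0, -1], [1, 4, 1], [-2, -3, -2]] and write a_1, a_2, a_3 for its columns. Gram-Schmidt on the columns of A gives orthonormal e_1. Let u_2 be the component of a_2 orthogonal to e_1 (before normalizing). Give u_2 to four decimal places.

a_1 = (-2, 3, 1, -2); ‖a_1‖ = 4.2426, so e_1 = (-0.4714, 0.7071, 0.2357, -0.4714).
e_1·a_2 = (-0.4714)·0 + 0.7071·0 + 0.2357·4 + (-0.4714)·(-3) = 2.3570.
u_2 = a_2 − 2.3570·e_1 = (1.1111, -1.6667, 3.4444, -1.8889).

u_2 = (1.1111, -1.6667, 3.4444, -1.8889)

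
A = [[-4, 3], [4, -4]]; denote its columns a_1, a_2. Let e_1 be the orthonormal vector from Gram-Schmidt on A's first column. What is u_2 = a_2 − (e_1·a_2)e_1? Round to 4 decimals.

u_2 = (-0.5000, -0.5000)

a_1 = (-4, 4); ‖a_1‖ = 5.6569, so e_1 = (-0.7071, 0.7071).
e_1·a_2 = (-0.7071)·3 + 0.7071·(-4) = -4.9497.
u_2 = a_2 + 4.9497·e_1 = (-0.5000, -0.5000).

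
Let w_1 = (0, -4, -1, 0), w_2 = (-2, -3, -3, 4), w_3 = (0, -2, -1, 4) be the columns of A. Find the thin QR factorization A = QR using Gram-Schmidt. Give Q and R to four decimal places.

q_1 = w_1/‖w_1‖ = (0, -4, -1, 0)/4.1231 = (0.0000, -0.9701, -0.2425, 0.0000).
r_{12} = q_1·w_2 = 3.6380.
u_2 = w_2 − 3.6380·q_1 = (-2.0000, 0.5294, -2.1176, 4.0000).
‖u_2‖ = 4.9764, so q_2 = (-0.4019, 0.1064, -0.4255, 0.8038).
r_{13} = q_1·w_3 = 2.1828; r_{23} = q_2·w_3 = 3.4279.
u_3 = w_3 − 2.1828·q_1 − 3.4279·q_2 = (1.3777, -0.2470, 0.9881, 1.2447).
‖u_3‖ = 2.1177, so q_3 = (0.6506, -0.1167, 0.4666, 0.5877).

Q = [[0.0000, -0.4019, 0.6506], [-0.9701, 0.1064, -0.1167], [-0.2425, -0.4255, 0.4666], [0.0000, 0.8038, 0.5877]], R = [[4.1231, 3.6380, 2.1828], [0.0000, 4.9764, 3.4279], [0.0000, 0.0000, 2.1177]]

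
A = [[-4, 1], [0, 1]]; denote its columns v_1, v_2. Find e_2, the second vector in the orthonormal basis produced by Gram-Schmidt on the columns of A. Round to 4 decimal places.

e_1 = v_1/‖v_1‖ = (-4, 0)/4.0000 = (-1.0000, 0.0000).
r_{12} = e_1·v_2 = -1.0000.
u_2 = v_2 + 1.0000·e_1 = (0.0000, 1.0000).
‖u_2‖ = 1.0000, so e_2 = (0.0000, 1.0000).

e_2 = (0.0000, 1.0000)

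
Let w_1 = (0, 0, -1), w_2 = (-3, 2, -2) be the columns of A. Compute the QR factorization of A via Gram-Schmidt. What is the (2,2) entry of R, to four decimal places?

r_{22} = 3.6056

w_1 = (0, 0, -1); ‖w_1‖ = 1.0000, so q_1 = (0.0000, 0.0000, -1.0000).
q_1·w_2 = 0.0000·(-3) + 0.0000·2 + (-1.0000)·(-2) = 2.0000.
u_2 = w_2 − 2.0000·q_1 = (-3.0000, 2.0000, 0.0000).
r_{22} = ‖u_2‖ = 3.6056.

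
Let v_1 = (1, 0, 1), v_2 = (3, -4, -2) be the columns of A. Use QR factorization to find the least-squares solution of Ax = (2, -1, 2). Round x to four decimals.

q_1 = v_1/‖v_1‖ = (1, 0, 1)/1.4142 = (0.7071, 0.0000, 0.7071).
r_{12} = q_1·v_2 = 0.7071.
u_2 = v_2 − 0.7071·q_1 = (2.5000, -4.0000, -2.5000).
‖u_2‖ = 5.3385, so q_2 = (0.4683, -0.7493, -0.4683).
Qᵀb = (2.8284, 0.7493).
Back-substitute: x_2 = 0.7493/5.3385 = 0.1404.
x_1 = (2.8284 − 0.7071·0.1404)/1.4142 = 1.9298.

x = (1.9298, 0.1404)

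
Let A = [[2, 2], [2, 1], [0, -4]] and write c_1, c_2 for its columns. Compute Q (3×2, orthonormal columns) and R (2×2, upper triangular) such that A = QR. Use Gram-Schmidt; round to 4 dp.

e_1 = c_1/‖c_1‖ = (2, 2, 0)/2.8284 = (0.7071, 0.7071, 0.0000).
r_{12} = e_1·c_2 = 2.1213.
u_2 = c_2 − 2.1213·e_1 = (0.5000, -0.5000, -4.0000).
‖u_2‖ = 4.0620, so e_2 = (0.1231, -0.1231, -0.9847).

Q = [[0.7071, 0.1231], [0.7071, -0.1231], [0.0000, -0.9847]], R = [[2.8284, 2.1213], [0.0000, 4.0620]]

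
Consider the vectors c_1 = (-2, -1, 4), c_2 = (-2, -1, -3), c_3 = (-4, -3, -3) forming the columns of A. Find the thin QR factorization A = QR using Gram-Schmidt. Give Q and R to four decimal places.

c_1 = (-2, -1, 4); ‖c_1‖ = 4.5826, so q_1 = (-0.4364, -0.2182, 0.8729).
q_1·c_2 = (-0.4364)·(-2) + (-0.2182)·(-1) + 0.8729·(-3) = -1.5275.
u_2 = c_2 + 1.5275·q_1 = (-2.6667, -1.3333, -1.6667).
‖u_2‖ = 3.4157, so q_2 = (-0.7807, -0.3904, -0.4880).
q_1·c_3 = (-0.4364)·(-4) + (-0.2182)·(-3) + 0.8729·(-3) = -0.2182; q_2·c_3 = (-0.7807)·(-4) + (-0.3904)·(-3) + (-0.4880)·(-3) = 5.7578.
u_3 = c_3 + 0.2182·q_1 − 5.7578·q_2 = (0.4000, -0.8000, 0.0000).
‖u_3‖ = 0.8944, so q_3 = (0.4472, -0.8944, 0.0000).

Q = [[-0.4364, -0.7807, 0.4472], [-0.2182, -0.3904, -0.8944], [0.8729, -0.4880, 0.0000]], R = [[4.5826, -1.5275, -0.2182], [0.0000, 3.4157, 5.7578], [0.0000, 0.0000, 0.8944]]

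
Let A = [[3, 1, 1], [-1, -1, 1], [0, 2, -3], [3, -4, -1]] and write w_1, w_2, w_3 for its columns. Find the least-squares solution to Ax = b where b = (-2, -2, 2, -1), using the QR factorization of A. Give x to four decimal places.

x = (-0.3346, 0.1739, -0.7489)

w_1 = (3, -1, 0, 3); ‖w_1‖ = 4.3589, so e_1 = (0.6882, -0.2294, 0.0000, 0.6882).
e_1·w_2 = 0.6882·1 + (-0.2294)·(-1) + 0.0000·2 + 0.6882·(-4) = -1.8353.
u_2 = w_2 + 1.8353·e_1 = (2.2632, -1.4211, 2.0000, -2.7368).
‖u_2‖ = 4.3164, so e_2 = (0.5243, -0.3292, 0.4633, -0.6341).
e_1·w_3 = 0.6882·1 + (-0.2294)·1 + 0.0000·(-3) + 0.6882·(-1) = -0.2294; e_2·w_3 = 0.5243·1 + (-0.3292)·1 + 0.4633·(-3) + (-0.6341)·(-1) = -0.5609.
u_3 = w_3 + 0.2294·e_1 + 0.5609·e_2 = (1.4520, 0.7627, -2.7401, -1.1977).
‖u_3‖ = 3.4107, so e_3 = (0.4257, 0.2236, -0.8034, -0.3512).
Qᵀb = (-1.6059, 1.1706, -2.5543).
Back-substitute: x_3 = -2.5543/3.4107 = -0.7489.
x_2 = (1.1706 + 0.5609·(-0.7489))/4.3164 = 0.1739.
x_1 = (-1.6059 + 1.8353·0.1739 + 0.2294·(-0.7489))/4.3589 = -0.3346.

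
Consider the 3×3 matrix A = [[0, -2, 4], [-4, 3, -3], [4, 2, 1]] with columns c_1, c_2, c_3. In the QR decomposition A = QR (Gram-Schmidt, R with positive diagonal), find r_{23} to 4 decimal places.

r_{23} = -3.2004

q_1 = c_1/‖c_1‖ = (0, -4, 4)/5.6569 = (0.0000, -0.7071, 0.7071).
r_{12} = q_1·c_2 = -0.7071.
u_2 = c_2 + 0.7071·q_1 = (-2.0000, 2.5000, 2.5000).
‖u_2‖ = 4.0620, so q_2 = (-0.4924, 0.6155, 0.6155).
r_{23} = q_2·c_3 = -3.2004.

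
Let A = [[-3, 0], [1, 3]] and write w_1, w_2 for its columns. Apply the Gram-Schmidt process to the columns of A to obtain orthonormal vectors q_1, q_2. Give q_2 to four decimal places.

q_2 = (0.3162, 0.9487)

q_1 = w_1/‖w_1‖ = (-3, 1)/3.1623 = (-0.9487, 0.3162).
r_{12} = q_1·w_2 = 0.9487.
u_2 = w_2 − 0.9487·q_1 = (0.9000, 2.7000).
‖u_2‖ = 2.8460, so q_2 = (0.3162, 0.9487).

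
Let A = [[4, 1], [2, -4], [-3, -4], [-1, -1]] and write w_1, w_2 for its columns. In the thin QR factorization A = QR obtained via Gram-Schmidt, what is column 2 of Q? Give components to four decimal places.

w_1 = (4, 2, -3, -1); ‖w_1‖ = 5.4772, so q_1 = (0.7303, 0.3651, -0.5477, -0.1826).
q_1·w_2 = 0.7303·1 + 0.3651·(-4) + (-0.5477)·(-4) + (-0.1826)·(-1) = 1.6432.
u_2 = w_2 − 1.6432·q_1 = (-0.2000, -4.6000, -3.1000, -0.7000).
‖u_2‖ = 5.5946, so q_2 = (-0.0357, -0.8222, -0.5541, -0.1251).

q_2 = (-0.0357, -0.8222, -0.5541, -0.1251)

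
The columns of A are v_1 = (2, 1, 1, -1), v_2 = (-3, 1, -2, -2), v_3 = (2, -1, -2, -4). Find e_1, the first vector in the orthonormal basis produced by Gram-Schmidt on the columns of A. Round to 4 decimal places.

v_1 = (2, 1, 1, -1); ‖v_1‖ = 2.6458, so e_1 = (0.7559, 0.3780, 0.3780, -0.3780).

e_1 = (0.7559, 0.3780, 0.3780, -0.3780)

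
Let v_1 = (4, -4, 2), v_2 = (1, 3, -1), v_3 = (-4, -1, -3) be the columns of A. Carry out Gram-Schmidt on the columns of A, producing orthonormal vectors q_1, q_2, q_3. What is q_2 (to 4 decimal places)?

q_2 = (0.7362, 0.6587, -0.1550)

v_1 = (4, -4, 2); ‖v_1‖ = 6.0000, so q_1 = (0.6667, -0.6667, 0.3333).
q_1·v_2 = 0.6667·1 + (-0.6667)·3 + 0.3333·(-1) = -1.6667.
u_2 = v_2 + 1.6667·q_1 = (2.1111, 1.8889, -0.4444).
‖u_2‖ = 2.8674, so q_2 = (0.7362, 0.6587, -0.1550).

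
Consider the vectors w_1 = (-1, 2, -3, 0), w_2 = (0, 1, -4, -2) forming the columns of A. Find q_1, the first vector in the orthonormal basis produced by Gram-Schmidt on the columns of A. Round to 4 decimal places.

w_1 = (-1, 2, -3, 0); ‖w_1‖ = 3.7417, so q_1 = (-0.2673, 0.5345, -0.8018, 0.0000).

q_1 = (-0.2673, 0.5345, -0.8018, 0.0000)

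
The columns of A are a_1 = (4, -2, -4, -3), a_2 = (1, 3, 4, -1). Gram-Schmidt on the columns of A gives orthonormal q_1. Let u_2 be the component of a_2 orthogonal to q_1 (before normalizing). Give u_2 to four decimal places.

u_2 = (2.3333, 2.3333, 2.6667, -2.0000)

a_1 = (4, -2, -4, -3); ‖a_1‖ = 6.7082, so q_1 = (0.5963, -0.2981, -0.5963, -0.4472).
q_1·a_2 = 0.5963·1 + (-0.2981)·3 + (-0.5963)·4 + (-0.4472)·(-1) = -2.2361.
u_2 = a_2 + 2.2361·q_1 = (2.3333, 2.3333, 2.6667, -2.0000).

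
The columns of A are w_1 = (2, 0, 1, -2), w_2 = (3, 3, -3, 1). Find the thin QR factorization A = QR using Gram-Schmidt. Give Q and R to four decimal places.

q_1 = w_1/‖w_1‖ = (2, 0, 1, -2)/3.0000 = (0.6667, 0.0000, 0.3333, -0.6667).
r_{12} = q_1·w_2 = 0.3333.
u_2 = w_2 − 0.3333·q_1 = (2.7778, 3.0000, -3.1111, 1.2222).
‖u_2‖ = 5.2810, so q_2 = (0.5260, 0.5681, -0.5891, 0.2314).

Q = [[0.6667, 0.5260], [0.0000, 0.5681], [0.3333, -0.5891], [-0.6667, 0.2314]], R = [[3.0000, 0.3333], [0.0000, 5.2810]]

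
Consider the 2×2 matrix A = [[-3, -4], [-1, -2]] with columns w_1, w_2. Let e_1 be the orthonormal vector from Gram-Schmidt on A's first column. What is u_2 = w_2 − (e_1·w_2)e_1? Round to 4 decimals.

u_2 = (0.2000, -0.6000)

w_1 = (-3, -1); ‖w_1‖ = 3.1623, so e_1 = (-0.9487, -0.3162).
e_1·w_2 = (-0.9487)·(-4) + (-0.3162)·(-2) = 4.4272.
u_2 = w_2 − 4.4272·e_1 = (0.2000, -0.6000).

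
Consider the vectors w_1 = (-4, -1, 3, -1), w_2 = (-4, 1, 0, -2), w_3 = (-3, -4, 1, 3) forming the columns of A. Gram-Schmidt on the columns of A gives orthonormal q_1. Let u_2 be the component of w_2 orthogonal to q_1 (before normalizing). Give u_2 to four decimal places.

w_1 = (-4, -1, 3, -1); ‖w_1‖ = 5.1962, so q_1 = (-0.7698, -0.1925, 0.5774, -0.1925).
q_1·w_2 = (-0.7698)·(-4) + (-0.1925)·1 + 0.5774·0 + (-0.1925)·(-2) = 3.2717.
u_2 = w_2 − 3.2717·q_1 = (-1.4815, 1.6296, -1.8889, -1.3704).

u_2 = (-1.4815, 1.6296, -1.8889, -1.3704)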